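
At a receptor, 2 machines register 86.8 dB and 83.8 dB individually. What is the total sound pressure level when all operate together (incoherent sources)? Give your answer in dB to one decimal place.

Incoherent sources combine by intensity addition: L_total = 10·log₁₀(Σ 10^(L_i/10)).
Σ 10^(L/10) = 10^(86.8/10) + 10^(83.8/10) = 7.185e+08.
L_total = 10·log₁₀(7.185e+08) = 88.56 dB.

88.6 dB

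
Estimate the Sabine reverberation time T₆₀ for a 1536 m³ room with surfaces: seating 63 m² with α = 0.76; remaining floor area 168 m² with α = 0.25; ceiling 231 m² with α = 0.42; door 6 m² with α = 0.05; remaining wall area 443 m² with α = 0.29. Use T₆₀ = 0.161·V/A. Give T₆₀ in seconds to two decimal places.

A = Σ Sᵢαᵢ = 63·0.76 + 168·0.25 + 231·0.42 + 6·0.05 + 443·0.29 = 315.67 m².
T₆₀ = 0.161 × 1536 / 315.67 = 0.783 s.

0.78 s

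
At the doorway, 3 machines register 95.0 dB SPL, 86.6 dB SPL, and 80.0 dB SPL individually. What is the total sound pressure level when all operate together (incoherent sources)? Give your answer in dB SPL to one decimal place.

95.7 dB SPL

Incoherent sources combine by intensity addition: L_total = 10·log₁₀(Σ 10^(L_i/10)).
Σ 10^(L/10) = 10^(95.0/10) + 10^(86.6/10) + 10^(80.0/10) = 3.719e+09.
L_total = 10·log₁₀(3.719e+09) = 95.70 dB SPL.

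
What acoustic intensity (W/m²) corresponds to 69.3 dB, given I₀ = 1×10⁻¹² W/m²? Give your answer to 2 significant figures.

8.5e-06 W/m²

I = I₀·10^(L/10) = 10⁻¹² × 10^(69.3/10) = 10^(-5.070).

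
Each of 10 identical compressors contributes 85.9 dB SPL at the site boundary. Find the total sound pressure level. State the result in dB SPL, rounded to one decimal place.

N identical incoherent sources raise the level by 10·log₁₀ N.
L_total = 85.9 + 10·log₁₀(10) = 85.9 + 10.000 = 95.90 dB SPL.

95.9 dB SPL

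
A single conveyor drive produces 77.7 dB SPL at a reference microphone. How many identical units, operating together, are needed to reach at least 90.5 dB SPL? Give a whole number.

The shortfall is 90.5 − 77.7 = 12.8 dB, and N units add 10·log₁₀ N, so need 10·log₁₀ N ≥ 12.8.
N ≥ 10^(12.8/10) = 19.055, so N = 20.

20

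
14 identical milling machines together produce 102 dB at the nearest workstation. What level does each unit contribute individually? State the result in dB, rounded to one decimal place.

14 equal contributions raise the level by 10·log₁₀ 14 = 11.461 dB, so each unit alone gives 102 − 11.461.

90.5 dB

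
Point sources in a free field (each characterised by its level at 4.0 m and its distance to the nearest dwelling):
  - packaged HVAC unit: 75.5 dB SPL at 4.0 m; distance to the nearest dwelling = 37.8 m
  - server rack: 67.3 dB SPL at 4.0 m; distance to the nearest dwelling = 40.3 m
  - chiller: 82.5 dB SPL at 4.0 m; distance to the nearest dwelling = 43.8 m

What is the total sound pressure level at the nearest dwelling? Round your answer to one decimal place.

62.9 dB SPL

Propagate each source to the receiver with L = L_ref − 20·log₁₀(r/r_ref), then add intensities.
packaged HVAC unit: 75.5 − 20·log₁₀(37.8/4.0) = 75.5 − 19.51 = 55.99 dB SPL.
server rack: 67.3 − 20·log₁₀(40.3/4.0) = 67.3 − 20.06 = 47.24 dB SPL.
chiller: 82.5 − 20·log₁₀(43.8/4.0) = 82.5 − 20.79 = 61.71 dB SPL.
Σ 10^(L/10) = 1.933e+06 → L_total = 10·log₁₀(1.933e+06) = 62.86 dB SPL.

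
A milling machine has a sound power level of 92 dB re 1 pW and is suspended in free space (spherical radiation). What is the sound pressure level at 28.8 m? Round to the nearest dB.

Free-field spherical radiation: L_p = L_w − 10·log₁₀(4π·r²), r = 28.8 m.
4π·r² = 1.042e+04 m², 10·log₁₀ of that is 40.180 dB.
L_p = 92 − 40.180 = 51.82 dB.

52 dB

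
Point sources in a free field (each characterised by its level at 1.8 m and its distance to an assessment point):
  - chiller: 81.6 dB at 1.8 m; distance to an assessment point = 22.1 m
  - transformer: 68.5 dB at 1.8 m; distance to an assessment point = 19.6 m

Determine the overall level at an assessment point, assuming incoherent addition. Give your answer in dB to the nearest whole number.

60 dB

Propagate each source to the receiver with L = L_ref − 20·log₁₀(r/r_ref), then add intensities.
chiller: 81.6 − 20·log₁₀(22.1/1.8) = 81.6 − 21.78 = 59.82 dB.
transformer: 68.5 − 20·log₁₀(19.6/1.8) = 68.5 − 20.74 = 47.76 dB.
Σ 10^(L/10) = 1.019e+06 → L_total = 10·log₁₀(1.019e+06) = 60.08 dB.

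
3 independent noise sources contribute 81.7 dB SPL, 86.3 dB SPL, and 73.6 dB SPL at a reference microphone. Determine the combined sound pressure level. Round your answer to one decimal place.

Incoherent sources combine by intensity addition: L_total = 10·log₁₀(Σ 10^(L_i/10)).
Σ 10^(L/10) = 10^(81.7/10) + 10^(86.3/10) + 10^(73.6/10) = 5.974e+08.
L_total = 10·log₁₀(5.974e+08) = 87.76 dB SPL.

87.8 dB SPL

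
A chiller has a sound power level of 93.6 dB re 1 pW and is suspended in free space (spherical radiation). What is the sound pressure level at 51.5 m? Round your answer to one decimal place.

Free-field spherical radiation: L_p = L_w − 10·log₁₀(4π·r²), r = 51.5 m.
4π·r² = 3.333e+04 m², 10·log₁₀ of that is 45.228 dB.
L_p = 93.6 − 45.228 = 48.37 dB.

48.4 dB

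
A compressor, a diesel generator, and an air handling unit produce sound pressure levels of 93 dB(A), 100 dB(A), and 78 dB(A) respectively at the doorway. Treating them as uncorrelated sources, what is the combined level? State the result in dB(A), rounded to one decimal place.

Incoherent sources combine by intensity addition: L_total = 10·log₁₀(Σ 10^(L_i/10)).
Σ 10^(L/10) = 10^(93/10) + 10^(100/10) + 10^(78/10) = 1.206e+10.
L_total = 10·log₁₀(1.206e+10) = 100.81 dB(A).

100.8 dB(A)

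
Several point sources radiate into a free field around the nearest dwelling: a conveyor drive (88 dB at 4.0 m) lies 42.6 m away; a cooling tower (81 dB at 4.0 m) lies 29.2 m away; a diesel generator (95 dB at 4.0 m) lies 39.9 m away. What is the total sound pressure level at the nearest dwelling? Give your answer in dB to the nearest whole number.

First find each source's level at the receiver (point-source: −20·log₁₀(r/r_ref)), then combine on an intensity basis.
conveyor drive: 88 − 20·log₁₀(42.6/4.0) = 88 − 20.55 = 67.45 dB.
cooling tower: 81 − 20·log₁₀(29.2/4.0) = 81 − 17.27 = 63.73 dB.
diesel generator: 95 − 20·log₁₀(39.9/4.0) = 95 − 19.98 = 75.02 dB.
Σ 10^(L/10) = 3.971e+07 → L_total = 10·log₁₀(3.971e+07) = 75.99 dB.

76 dB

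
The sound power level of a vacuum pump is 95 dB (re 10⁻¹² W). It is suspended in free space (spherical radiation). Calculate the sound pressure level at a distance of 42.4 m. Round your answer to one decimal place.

L_p = L_w − 10·log₁₀(4π·r²) with r = 42.4 m.
4π·r² = 2.259e+04 m², 10·log₁₀ of that is 43.539 dB.
L_p = 95 − 43.539 = 51.46 dB.

51.5 dB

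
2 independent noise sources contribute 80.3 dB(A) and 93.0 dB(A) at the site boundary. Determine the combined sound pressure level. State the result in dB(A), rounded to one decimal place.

For uncorrelated sources the intensities add, so convert each level to linear form, sum, and take 10·log₁₀ of the total.
Σ 10^(L/10) = 10^(80.3/10) + 10^(93.0/10) = 2.102e+09.
L_total = 10·log₁₀(2.102e+09) = 93.23 dB(A).

93.2 dB(A)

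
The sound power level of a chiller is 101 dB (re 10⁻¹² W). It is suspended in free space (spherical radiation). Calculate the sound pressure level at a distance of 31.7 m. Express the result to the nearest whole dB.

Free-field spherical radiation: L_p = L_w − 10·log₁₀(4π·r²), r = 31.7 m.
4π·r² = 1.263e+04 m², 10·log₁₀ of that is 41.013 dB.
L_p = 101 − 41.013 = 59.99 dB.

60 dB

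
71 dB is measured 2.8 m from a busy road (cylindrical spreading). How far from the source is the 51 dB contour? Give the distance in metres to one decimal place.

Line-source spreading drops the level by 10·log₁₀(r₂/r₁); inverting, r₂/r₁ = 10^(ΔL/10).
r₂ = 2.8·10^((71−51)/10) = 2.8·10^(20.0/10) = 280.00 m.

280.0 m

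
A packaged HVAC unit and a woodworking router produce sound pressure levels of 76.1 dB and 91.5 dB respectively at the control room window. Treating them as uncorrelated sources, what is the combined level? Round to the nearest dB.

Incoherent sources combine by intensity addition: L_total = 10·log₁₀(Σ 10^(L_i/10)).
Σ 10^(L/10) = 10^(76.1/10) + 10^(91.5/10) = 1.453e+09.
L_total = 10·log₁₀(1.453e+09) = 91.62 dB.

92 dB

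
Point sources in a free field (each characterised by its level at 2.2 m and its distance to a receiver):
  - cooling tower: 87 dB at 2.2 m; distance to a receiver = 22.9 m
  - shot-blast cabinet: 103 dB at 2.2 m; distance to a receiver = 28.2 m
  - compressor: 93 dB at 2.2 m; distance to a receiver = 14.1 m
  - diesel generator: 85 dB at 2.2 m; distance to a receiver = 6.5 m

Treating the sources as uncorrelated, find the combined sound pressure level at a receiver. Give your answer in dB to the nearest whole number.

83 dB

Propagate each source to the receiver with L = L_ref − 20·log₁₀(r/r_ref), then add intensities.
cooling tower: 87 − 20·log₁₀(22.9/2.2) = 87 − 20.35 = 66.65 dB.
shot-blast cabinet: 103 − 20·log₁₀(28.2/2.2) = 103 − 22.16 = 80.84 dB.
compressor: 93 − 20·log₁₀(14.1/2.2) = 93 − 16.14 = 76.86 dB.
diesel generator: 85 − 20·log₁₀(6.5/2.2) = 85 − 9.41 = 75.59 dB.
Σ 10^(L/10) = 2.109e+08 → L_total = 10·log₁₀(2.109e+08) = 83.24 dB.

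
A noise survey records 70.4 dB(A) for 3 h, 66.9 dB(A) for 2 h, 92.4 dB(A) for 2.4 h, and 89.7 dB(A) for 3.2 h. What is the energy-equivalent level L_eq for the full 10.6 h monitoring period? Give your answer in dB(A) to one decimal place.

Weight each interval's intensity by its duration and average over T = 10.6 h:
Σ tᵢ·10^(Lᵢ/10) = 3·10^(70.4/10) + 2·10^(66.9/10) + 2.4·10^(92.4/10) + 3.2·10^(89.7/10) = 7.200e+09.
L_eq = 10·log₁₀(7.200e+09/10.6) = 88.32 dB(A).

88.3 dB(A)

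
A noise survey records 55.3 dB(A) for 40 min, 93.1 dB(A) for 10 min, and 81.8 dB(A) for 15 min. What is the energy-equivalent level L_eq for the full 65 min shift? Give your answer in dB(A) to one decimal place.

The energy average is taken in the linear domain: L_eq = 10·log₁₀[(Σ tᵢ·10^(Lᵢ/10))/T], T = 65 min.
Σ tᵢ·10^(Lᵢ/10) = 40·10^(55.3/10) + 10·10^(93.1/10) + 15·10^(81.8/10) = 2.270e+10.
L_eq = 10·log₁₀(2.270e+10/65) = 85.43 dB(A).

85.4 dB(A)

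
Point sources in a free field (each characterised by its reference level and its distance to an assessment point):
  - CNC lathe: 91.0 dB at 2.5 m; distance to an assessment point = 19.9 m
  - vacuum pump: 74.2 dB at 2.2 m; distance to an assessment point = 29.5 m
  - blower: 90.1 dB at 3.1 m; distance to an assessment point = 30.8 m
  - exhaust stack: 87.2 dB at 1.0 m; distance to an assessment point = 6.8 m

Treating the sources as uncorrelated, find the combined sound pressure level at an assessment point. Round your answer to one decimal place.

Apply inverse-square spreading to bring every level to the receiver, then sum 10^(L/10).
CNC lathe: 91.0 − 20·log₁₀(19.9/2.5) = 91.0 − 18.02 = 72.98 dB.
vacuum pump: 74.2 − 20·log₁₀(29.5/2.2) = 74.2 − 22.55 = 51.65 dB.
blower: 90.1 − 20·log₁₀(30.8/3.1) = 90.1 − 19.94 = 70.16 dB.
exhaust stack: 87.2 − 20·log₁₀(6.8/1.0) = 87.2 − 16.65 = 70.55 dB.
Σ 10^(L/10) = 4.173e+07 → L_total = 10·log₁₀(4.173e+07) = 76.20 dB.

76.2 dB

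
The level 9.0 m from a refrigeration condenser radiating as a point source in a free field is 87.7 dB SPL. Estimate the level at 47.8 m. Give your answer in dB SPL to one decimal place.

For a point source, L₂ = L₁ − 20·log₁₀(r₂/r₁).
L₂ = 87.7 − 20·log₁₀(47.8/9.0) = 87.7 − 14.504 = 73.20 dB SPL.

73.2 dB SPL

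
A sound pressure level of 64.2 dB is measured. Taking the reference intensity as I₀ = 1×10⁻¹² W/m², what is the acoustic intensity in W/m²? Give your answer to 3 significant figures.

2.63e-06 W/m²

I = I₀·10^(L/10) = 10⁻¹² × 10^(64.2/10) = 10^(-5.580).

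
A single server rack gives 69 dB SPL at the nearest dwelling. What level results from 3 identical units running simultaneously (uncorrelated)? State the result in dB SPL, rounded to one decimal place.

L_total = L₁ + 10·log₁₀ N for N identical incoherent sources.
L_total = 69 + 10·log₁₀(3) = 69 + 4.771 = 73.77 dB SPL.

73.8 dB SPL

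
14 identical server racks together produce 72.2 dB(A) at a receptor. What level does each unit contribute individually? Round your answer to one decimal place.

For N identical incoherent sources L_total = L₁ + 10·log₁₀ N, so L₁ = 72.2 − 10·log₁₀(14) = 72.2 − 11.461.

60.7 dB(A)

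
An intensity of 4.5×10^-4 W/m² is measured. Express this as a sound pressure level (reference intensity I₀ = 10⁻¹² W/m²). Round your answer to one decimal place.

I/I₀ = 4.5×10^-4/10⁻¹² = 4.5×10^8, and L = 10·log₁₀(I/I₀).
L = 10·(0.6532 + 8) = 86.53 dB.

86.5 dB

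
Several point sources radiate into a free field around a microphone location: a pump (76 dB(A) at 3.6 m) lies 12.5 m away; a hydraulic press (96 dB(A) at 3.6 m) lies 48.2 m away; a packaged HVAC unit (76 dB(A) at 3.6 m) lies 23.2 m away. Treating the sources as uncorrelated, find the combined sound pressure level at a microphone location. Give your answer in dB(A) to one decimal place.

Propagate each source to the receiver with L = L_ref − 20·log₁₀(r/r_ref), then add intensities.
pump: 76 − 20·log₁₀(12.5/3.6) = 76 − 10.81 = 65.19 dB(A).
hydraulic press: 96 − 20·log₁₀(48.2/3.6) = 96 − 22.53 = 73.47 dB(A).
packaged HVAC unit: 76 − 20·log₁₀(23.2/3.6) = 76 − 16.18 = 59.82 dB(A).
Σ 10^(L/10) = 2.647e+07 → L_total = 10·log₁₀(2.647e+07) = 74.23 dB(A).

74.2 dB(A)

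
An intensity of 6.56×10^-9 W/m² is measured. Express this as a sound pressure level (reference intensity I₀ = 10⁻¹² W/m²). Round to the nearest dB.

38 dB

I/I₀ = 6.56×10^-9/10⁻¹² = 6.56×10^3, and L = 10·log₁₀(I/I₀).
L = 10·(0.8169 + 3) = 38.17 dB.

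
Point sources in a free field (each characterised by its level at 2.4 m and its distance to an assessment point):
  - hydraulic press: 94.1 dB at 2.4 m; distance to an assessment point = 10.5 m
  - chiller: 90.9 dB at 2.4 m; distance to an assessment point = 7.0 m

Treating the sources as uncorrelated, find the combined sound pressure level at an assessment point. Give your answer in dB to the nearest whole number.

84 dB

First find each source's level at the receiver (point-source: −20·log₁₀(r/r_ref)), then combine on an intensity basis.
hydraulic press: 94.1 − 20·log₁₀(10.5/2.4) = 94.1 − 12.82 = 81.28 dB.
chiller: 90.9 − 20·log₁₀(7.0/2.4) = 90.9 − 9.30 = 81.60 dB.
Σ 10^(L/10) = 2.789e+08 → L_total = 10·log₁₀(2.789e+08) = 84.45 dB.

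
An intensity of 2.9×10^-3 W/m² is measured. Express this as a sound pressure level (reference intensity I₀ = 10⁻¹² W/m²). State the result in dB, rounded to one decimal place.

I/I₀ = 2.9×10^-3/10⁻¹² = 2.9×10^9, and L = 10·log₁₀(I/I₀).
L = 10·(0.4624 + 9) = 94.62 dB.

94.6 dB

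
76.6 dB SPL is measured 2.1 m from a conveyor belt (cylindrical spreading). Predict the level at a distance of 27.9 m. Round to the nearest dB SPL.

For a line source, L₂ = L₁ − 10·log₁₀(r₂/r₁).
L₂ = 76.6 − 10·log₁₀(27.9/2.1) = 76.6 − 11.234 = 65.37 dB SPL.

65 dB SPL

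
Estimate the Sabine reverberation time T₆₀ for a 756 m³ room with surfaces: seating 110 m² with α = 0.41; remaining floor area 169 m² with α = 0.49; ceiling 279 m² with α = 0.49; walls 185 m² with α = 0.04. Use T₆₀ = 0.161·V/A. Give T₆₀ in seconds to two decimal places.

A = Σ Sᵢαᵢ = 110·0.41 + 169·0.49 + 279·0.49 + 185·0.04 = 272.02 m².
T₆₀ = 0.161 × 756 / 272.02 = 0.447 s.

0.45 s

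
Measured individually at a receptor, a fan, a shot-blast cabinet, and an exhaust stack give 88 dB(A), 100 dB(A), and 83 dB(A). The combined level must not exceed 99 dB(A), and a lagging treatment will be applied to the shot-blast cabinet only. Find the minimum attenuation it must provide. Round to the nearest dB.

The untreated sources together contribute 10^(88/10) + 10^(83/10) = 8.305e+08, i.e. 89.19 dB(A).
The limit corresponds to 10^(99/10) = 7.943e+09; subtracting the fixed part leaves 7.113e+09 for the shot-blast cabinet, i.e. 98.52 dB(A).
So the shot-blast cabinet must be reduced from 100 to 98.52 dB(A): IL = 1.48 dB.

1 dB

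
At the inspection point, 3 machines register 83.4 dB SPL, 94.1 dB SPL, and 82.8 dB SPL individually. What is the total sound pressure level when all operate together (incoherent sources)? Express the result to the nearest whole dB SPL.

Incoherent sources combine by intensity addition: L_total = 10·log₁₀(Σ 10^(L_i/10)).
Σ 10^(L/10) = 10^(83.4/10) + 10^(94.1/10) + 10^(82.8/10) = 2.980e+09.
L_total = 10·log₁₀(2.980e+09) = 94.74 dB SPL.

95 dB SPL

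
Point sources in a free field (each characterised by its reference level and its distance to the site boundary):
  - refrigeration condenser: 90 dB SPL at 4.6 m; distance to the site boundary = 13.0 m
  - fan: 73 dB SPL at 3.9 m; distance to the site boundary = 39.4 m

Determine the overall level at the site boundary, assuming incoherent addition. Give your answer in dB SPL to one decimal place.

Apply inverse-square spreading to bring every level to the receiver, then sum 10^(L/10).
refrigeration condenser: 90 − 20·log₁₀(13.0/4.6) = 90 − 9.02 = 80.98 dB SPL.
fan: 73 − 20·log₁₀(39.4/3.9) = 73 − 20.09 = 52.91 dB SPL.
Σ 10^(L/10) = 1.254e+08 → L_total = 10·log₁₀(1.254e+08) = 80.98 dB SPL.

81.0 dB SPL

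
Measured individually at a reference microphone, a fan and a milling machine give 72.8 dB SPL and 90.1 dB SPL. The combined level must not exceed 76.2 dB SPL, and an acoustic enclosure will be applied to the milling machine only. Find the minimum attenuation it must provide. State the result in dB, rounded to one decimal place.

Everything except the milling machine sums to 10^(72.8/10) = 1.905e+07 in linear terms, 72.80 dB SPL.
To meet 76.2 dB SPL overall, the treated milling machine may contribute at most 10^(76.2/10) − 1.905e+07 = 2.263e+07, i.e. 73.55 dB SPL.
So the milling machine must be reduced from 90.1 to 73.55 dB SPL: IL = 16.55 dB.

16.6 dB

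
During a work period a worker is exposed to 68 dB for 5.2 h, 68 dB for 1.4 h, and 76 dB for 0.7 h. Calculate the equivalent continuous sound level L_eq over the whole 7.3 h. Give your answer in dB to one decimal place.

The energy average is taken in the linear domain: L_eq = 10·log₁₀[(Σ tᵢ·10^(Lᵢ/10))/T], T = 7.3 h.
Σ tᵢ·10^(Lᵢ/10) = 5.2·10^(68/10) + 1.4·10^(68/10) + 0.7·10^(76/10) = 6.951e+07.
L_eq = 10·log₁₀(6.951e+07/7.3) = 69.79 dB.

69.8 dB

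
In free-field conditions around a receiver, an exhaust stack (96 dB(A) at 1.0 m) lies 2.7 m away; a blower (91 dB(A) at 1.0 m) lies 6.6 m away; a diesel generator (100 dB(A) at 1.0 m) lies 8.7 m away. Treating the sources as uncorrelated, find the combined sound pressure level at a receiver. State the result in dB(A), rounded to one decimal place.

Apply inverse-square spreading to bring every level to the receiver, then sum 10^(L/10).
exhaust stack: 96 − 20·log₁₀(2.7/1.0) = 96 − 8.63 = 87.37 dB(A).
blower: 91 − 20·log₁₀(6.6/1.0) = 91 − 16.39 = 74.61 dB(A).
diesel generator: 100 − 20·log₁₀(8.7/1.0) = 100 − 18.79 = 81.21 dB(A).
Σ 10^(L/10) = 7.071e+08 → L_total = 10·log₁₀(7.071e+08) = 88.49 dB(A).

88.5 dB(A)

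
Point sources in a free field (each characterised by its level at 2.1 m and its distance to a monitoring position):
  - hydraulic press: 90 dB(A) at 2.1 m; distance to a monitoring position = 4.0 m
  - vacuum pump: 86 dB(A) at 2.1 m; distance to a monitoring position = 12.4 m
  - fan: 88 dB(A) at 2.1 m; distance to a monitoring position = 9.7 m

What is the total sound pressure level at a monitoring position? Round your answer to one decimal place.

Apply inverse-square spreading to bring every level to the receiver, then sum 10^(L/10).
hydraulic press: 90 − 20·log₁₀(4.0/2.1) = 90 − 5.60 = 84.40 dB(A).
vacuum pump: 86 − 20·log₁₀(12.4/2.1) = 86 − 15.42 = 70.58 dB(A).
fan: 88 − 20·log₁₀(9.7/2.1) = 88 − 13.29 = 74.71 dB(A).
Σ 10^(L/10) = 3.166e+08 → L_total = 10·log₁₀(3.166e+08) = 85.01 dB(A).

85.0 dB(A)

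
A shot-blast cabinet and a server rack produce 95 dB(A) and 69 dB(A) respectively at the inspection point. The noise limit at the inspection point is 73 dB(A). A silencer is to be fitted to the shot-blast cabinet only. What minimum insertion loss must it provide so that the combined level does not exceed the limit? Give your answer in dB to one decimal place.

24.2 dB

The untreated sources together contribute 10^(69/10) = 7.943e+06, i.e. 69.00 dB(A).
To meet 73 dB(A) overall, the treated shot-blast cabinet may contribute at most 10^(73/10) − 7.943e+06 = 1.201e+07, i.e. 70.80 dB(A).
Required insertion loss = 95 − 70.80 = 24.20 dB.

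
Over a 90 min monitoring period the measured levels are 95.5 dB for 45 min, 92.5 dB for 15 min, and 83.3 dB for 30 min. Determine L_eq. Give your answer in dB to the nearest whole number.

93 dB

L_eq = 10·log₁₀[(1/T)·Σ tᵢ·10^(Lᵢ/10)] with T = 90 min.
Σ tᵢ·10^(Lᵢ/10) = 45·10^(95.5/10) + 15·10^(92.5/10) + 30·10^(83.3/10) = 1.928e+11.
L_eq = 10·log₁₀(1.928e+11/90) = 93.31 dB.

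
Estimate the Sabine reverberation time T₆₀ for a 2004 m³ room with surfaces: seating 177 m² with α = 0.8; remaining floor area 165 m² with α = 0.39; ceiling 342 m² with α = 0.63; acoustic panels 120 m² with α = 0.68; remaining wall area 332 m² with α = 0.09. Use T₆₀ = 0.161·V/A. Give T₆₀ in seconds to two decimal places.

Summing Sᵢαᵢ: 177·0.8 + 165·0.39 + 342·0.63 + 120·0.68 + 332·0.09 = 532.89 m².
T₆₀ = 0.161 × 2004 / 532.89 = 0.605 s.

0.61 s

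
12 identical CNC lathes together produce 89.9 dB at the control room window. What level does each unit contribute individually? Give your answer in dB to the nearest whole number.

79 dB

Dividing the total intensity by 12 lowers the level by 10·log₁₀ 12 = 10.792 dB: L₁ = 89.9 − 10.792.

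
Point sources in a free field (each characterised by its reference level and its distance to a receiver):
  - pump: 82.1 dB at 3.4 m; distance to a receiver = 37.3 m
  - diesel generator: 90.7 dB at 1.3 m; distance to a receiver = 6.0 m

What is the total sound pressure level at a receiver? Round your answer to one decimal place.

77.5 dB

Apply inverse-square spreading to bring every level to the receiver, then sum 10^(L/10).
pump: 82.1 − 20·log₁₀(37.3/3.4) = 82.1 − 20.80 = 61.30 dB.
diesel generator: 90.7 − 20·log₁₀(6.0/1.3) = 90.7 − 13.28 = 77.42 dB.
Σ 10^(L/10) = 5.650e+07 → L_total = 10·log₁₀(5.650e+07) = 77.52 dB.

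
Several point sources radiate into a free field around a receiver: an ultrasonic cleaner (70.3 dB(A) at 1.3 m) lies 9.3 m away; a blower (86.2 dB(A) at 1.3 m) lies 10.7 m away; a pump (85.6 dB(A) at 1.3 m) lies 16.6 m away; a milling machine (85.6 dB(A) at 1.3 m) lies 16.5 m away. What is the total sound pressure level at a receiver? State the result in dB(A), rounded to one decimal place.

Propagate each source to the receiver with L = L_ref − 20·log₁₀(r/r_ref), then add intensities.
ultrasonic cleaner: 70.3 − 20·log₁₀(9.3/1.3) = 70.3 − 17.09 = 53.21 dB(A).
blower: 86.2 − 20·log₁₀(10.7/1.3) = 86.2 − 18.31 = 67.89 dB(A).
pump: 85.6 − 20·log₁₀(16.6/1.3) = 85.6 − 22.12 = 63.48 dB(A).
milling machine: 85.6 − 20·log₁₀(16.5/1.3) = 85.6 − 22.07 = 63.53 dB(A).
Σ 10^(L/10) = 1.084e+07 → L_total = 10·log₁₀(1.084e+07) = 70.35 dB(A).

70.4 dB(A)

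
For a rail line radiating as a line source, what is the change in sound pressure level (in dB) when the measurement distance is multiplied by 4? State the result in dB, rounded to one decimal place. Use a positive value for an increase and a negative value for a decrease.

-6.0 dB

A line source loses 3 dB per doubling of distance; generally ΔL = −10·log₁₀(r₂/r₁).
ΔL = −10·log₁₀(4) = -6.02 dB.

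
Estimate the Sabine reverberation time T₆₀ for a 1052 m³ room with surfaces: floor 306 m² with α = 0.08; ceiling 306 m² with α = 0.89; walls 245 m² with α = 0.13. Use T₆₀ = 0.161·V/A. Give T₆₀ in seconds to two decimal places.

A = Σ Sᵢαᵢ = 306·0.08 + 306·0.89 + 245·0.13 = 328.67 m².
T₆₀ = 0.161 × 1052 / 328.67 = 0.515 s.

0.52 s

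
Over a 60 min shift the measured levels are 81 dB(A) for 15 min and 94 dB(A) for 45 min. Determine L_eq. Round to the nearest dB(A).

Weight each interval's intensity by its duration and average over T = 60 min:
Σ tᵢ·10^(Lᵢ/10) = 15·10^(81/10) + 45·10^(94/10) = 1.149e+11.
L_eq = 10·log₁₀(1.149e+11/60) = 92.82 dB(A).

93 dB(A)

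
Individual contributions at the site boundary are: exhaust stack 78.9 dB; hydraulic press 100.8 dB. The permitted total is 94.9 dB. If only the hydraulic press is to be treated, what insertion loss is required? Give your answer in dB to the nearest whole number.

6 dB

Fixed contribution from the other source: Σ 10^(L/10) = 10^(78.9/10) = 7.762e+07 (78.90 dB).
To meet 94.9 dB overall, the treated hydraulic press may contribute at most 10^(94.9/10) − 7.762e+07 = 3.013e+09, i.e. 94.79 dB.
Required insertion loss = 100.8 − 94.79 = 6.01 dB.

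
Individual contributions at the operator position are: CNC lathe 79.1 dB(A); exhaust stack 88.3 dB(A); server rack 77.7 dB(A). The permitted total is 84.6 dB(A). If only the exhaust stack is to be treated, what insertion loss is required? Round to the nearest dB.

7 dB

Fixed contribution from the other sources: Σ 10^(L/10) = 10^(79.1/10) + 10^(77.7/10) = 1.402e+08 (81.47 dB(A)).
The limit corresponds to 10^(84.6/10) = 2.884e+08; subtracting the fixed part leaves 1.482e+08 for the exhaust stack, i.e. 81.71 dB(A).
So the exhaust stack must be reduced from 88.3 to 81.71 dB(A): IL = 6.59 dB.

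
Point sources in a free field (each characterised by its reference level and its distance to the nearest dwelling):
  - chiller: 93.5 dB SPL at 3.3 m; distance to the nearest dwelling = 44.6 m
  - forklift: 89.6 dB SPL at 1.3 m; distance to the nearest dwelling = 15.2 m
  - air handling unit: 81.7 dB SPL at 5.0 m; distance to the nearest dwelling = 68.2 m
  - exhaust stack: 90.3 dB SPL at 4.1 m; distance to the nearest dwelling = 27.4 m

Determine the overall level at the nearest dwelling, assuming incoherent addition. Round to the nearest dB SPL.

76 dB SPL

Apply inverse-square spreading to bring every level to the receiver, then sum 10^(L/10).
chiller: 93.5 − 20·log₁₀(44.6/3.3) = 93.5 − 22.62 = 70.88 dB SPL.
forklift: 89.6 − 20·log₁₀(15.2/1.3) = 89.6 − 21.36 = 68.24 dB SPL.
air handling unit: 81.7 − 20·log₁₀(68.2/5.0) = 81.7 − 22.70 = 59.00 dB SPL.
exhaust stack: 90.3 − 20·log₁₀(27.4/4.1) = 90.3 − 16.50 = 73.80 dB SPL.
Σ 10^(L/10) = 4.371e+07 → L_total = 10·log₁₀(4.371e+07) = 76.41 dB SPL.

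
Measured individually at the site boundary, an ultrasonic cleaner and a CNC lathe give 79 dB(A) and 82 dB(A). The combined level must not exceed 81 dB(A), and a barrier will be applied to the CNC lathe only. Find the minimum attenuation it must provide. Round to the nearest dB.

Everything except the CNC lathe sums to 10^(79/10) = 7.943e+07 in linear terms, 79.00 dB(A).
The limit corresponds to 10^(81/10) = 1.259e+08; subtracting the fixed part leaves 4.646e+07 for the CNC lathe, i.e. 76.67 dB(A).
So the CNC lathe must be reduced from 82 to 76.67 dB(A): IL = 5.33 dB.

5 dB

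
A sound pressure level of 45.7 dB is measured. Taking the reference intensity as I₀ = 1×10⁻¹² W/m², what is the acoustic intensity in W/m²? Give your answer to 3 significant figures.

3.72e-08 W/m²

I = I₀·10^(L/10) = 10⁻¹² × 10^(45.7/10) = 10^(-7.430).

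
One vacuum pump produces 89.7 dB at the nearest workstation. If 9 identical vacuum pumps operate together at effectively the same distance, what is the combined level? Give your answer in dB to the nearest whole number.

N identical incoherent sources raise the level by 10·log₁₀ N.
L_total = 89.7 + 10·log₁₀(9) = 89.7 + 9.542 = 99.24 dB.

99 dB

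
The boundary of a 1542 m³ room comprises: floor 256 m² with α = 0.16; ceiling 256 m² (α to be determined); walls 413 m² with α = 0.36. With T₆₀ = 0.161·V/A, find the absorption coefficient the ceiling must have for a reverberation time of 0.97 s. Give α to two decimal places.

Required total absorption A = 0.161·1542/0.97 = 255.94 m².
Absorption from the other surfaces = 256·0.16 + 413·0.36 = 189.64 m², so the ceiling must supply 66.30 m² over 256 m².
α = 66.30/256 = 0.259.

0.26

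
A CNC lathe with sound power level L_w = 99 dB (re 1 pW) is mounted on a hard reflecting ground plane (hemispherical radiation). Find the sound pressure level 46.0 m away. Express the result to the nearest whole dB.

L_p = L_w − 10·log₁₀(2π·r²) with r = 46.0 m.
2π·r² = 1.33e+04 m², 10·log₁₀ of that is 41.237 dB.
L_p = 99 − 41.237 = 57.76 dB.

58 dB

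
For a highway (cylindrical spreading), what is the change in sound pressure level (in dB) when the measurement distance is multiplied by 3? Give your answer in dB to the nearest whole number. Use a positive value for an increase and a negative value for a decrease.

Line-source spreading: ΔL = −10·log₁₀(r₂/r₁).
ΔL = −10·log₁₀(3) = -4.77 dB.

-5 dB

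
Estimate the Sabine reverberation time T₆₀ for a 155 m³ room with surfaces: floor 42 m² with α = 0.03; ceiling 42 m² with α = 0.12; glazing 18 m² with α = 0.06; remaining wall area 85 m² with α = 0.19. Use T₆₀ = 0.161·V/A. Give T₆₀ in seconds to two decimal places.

Total absorption A = 42·0.03 + 42·0.12 + 18·0.06 + 85·0.19 = 23.53 m² sabins.
T₆₀ = 0.161·V/A = 0.161·155/23.53 = 1.061 s.

1.06 s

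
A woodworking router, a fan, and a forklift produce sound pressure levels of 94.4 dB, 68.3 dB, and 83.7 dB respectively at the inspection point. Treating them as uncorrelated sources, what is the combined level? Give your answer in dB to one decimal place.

94.8 dB

Incoherent sources combine by intensity addition: L_total = 10·log₁₀(Σ 10^(L_i/10)).
Σ 10^(L/10) = 10^(94.4/10) + 10^(68.3/10) + 10^(83.7/10) = 2.995e+09.
L_total = 10·log₁₀(2.995e+09) = 94.76 dB.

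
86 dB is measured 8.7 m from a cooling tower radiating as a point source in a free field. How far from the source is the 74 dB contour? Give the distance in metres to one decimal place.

34.6 m

The 12.0 dB drop corresponds to a distance ratio of 10^(12.0/20) for a point source.
r₂ = 8.7·10^((86−74)/20) = 8.7·10^(12.0/20) = 34.64 m.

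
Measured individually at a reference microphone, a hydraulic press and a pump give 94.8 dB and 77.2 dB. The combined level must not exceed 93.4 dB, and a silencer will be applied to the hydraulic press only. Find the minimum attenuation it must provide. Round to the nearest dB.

2 dB

Everything except the hydraulic press sums to 10^(77.2/10) = 5.248e+07 in linear terms, 77.20 dB.
The limit corresponds to 10^(93.4/10) = 2.188e+09; subtracting the fixed part leaves 2.135e+09 for the hydraulic press, i.e. 93.29 dB.
So the hydraulic press must be reduced from 94.8 to 93.29 dB: IL = 1.51 dB.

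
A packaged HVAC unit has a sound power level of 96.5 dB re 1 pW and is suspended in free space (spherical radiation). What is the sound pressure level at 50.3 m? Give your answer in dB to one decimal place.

L_p = L_w − 10·log₁₀(4π·r²) with r = 50.3 m.
4π·r² = 3.179e+04 m², 10·log₁₀ of that is 45.023 dB.
L_p = 96.5 − 45.023 = 51.48 dB.

51.5 dB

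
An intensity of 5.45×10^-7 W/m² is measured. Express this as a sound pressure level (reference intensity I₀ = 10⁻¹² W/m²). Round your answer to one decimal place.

I/I₀ = 5.45×10^-7/10⁻¹² = 5.45×10^5, and L = 10·log₁₀(I/I₀).
L = 10·(0.7364 + 5) = 57.36 dB.

57.4 dB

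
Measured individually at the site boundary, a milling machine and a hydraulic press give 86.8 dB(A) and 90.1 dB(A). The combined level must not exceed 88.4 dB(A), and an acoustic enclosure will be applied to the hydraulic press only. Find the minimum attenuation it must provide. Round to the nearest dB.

7 dB

Everything except the hydraulic press sums to 10^(86.8/10) = 4.786e+08 in linear terms, 86.80 dB(A).
To meet 88.4 dB(A) overall, the treated hydraulic press may contribute at most 10^(88.4/10) − 4.786e+08 = 2.132e+08, i.e. 83.29 dB(A).
So the hydraulic press must be reduced from 90.1 to 83.29 dB(A): IL = 6.81 dB.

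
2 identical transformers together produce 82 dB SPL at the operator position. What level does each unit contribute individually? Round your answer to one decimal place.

79.0 dB SPL

2 equal contributions raise the level by 10·log₁₀ 2 = 3.010 dB, so each unit alone gives 82 − 3.010.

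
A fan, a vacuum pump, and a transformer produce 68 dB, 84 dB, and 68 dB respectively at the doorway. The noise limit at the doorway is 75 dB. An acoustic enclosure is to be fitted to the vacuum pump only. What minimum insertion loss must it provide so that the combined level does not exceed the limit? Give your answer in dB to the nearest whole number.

Everything except the vacuum pump sums to 10^(68/10) + 10^(68/10) = 1.262e+07 in linear terms, 71.01 dB.
The limit corresponds to 10^(75/10) = 3.162e+07; subtracting the fixed part leaves 1.900e+07 for the vacuum pump, i.e. 72.79 dB.
So the vacuum pump must be reduced from 84 to 72.79 dB: IL = 11.21 dB.

11 dB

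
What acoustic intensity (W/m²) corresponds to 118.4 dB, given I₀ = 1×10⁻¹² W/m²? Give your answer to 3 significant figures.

0.692 W/m²

I = I₀·10^(L/10) = 10⁻¹² × 10^(118.4/10) = 10^(-0.160).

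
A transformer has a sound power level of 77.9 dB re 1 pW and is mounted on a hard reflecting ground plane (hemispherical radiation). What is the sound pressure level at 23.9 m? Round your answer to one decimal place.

42.4 dB

L_p = L_w − 10·log₁₀(2π·r²) with r = 23.9 m.
2π·r² = 3589 m², 10·log₁₀ of that is 35.550 dB.
L_p = 77.9 − 35.550 = 42.35 dB.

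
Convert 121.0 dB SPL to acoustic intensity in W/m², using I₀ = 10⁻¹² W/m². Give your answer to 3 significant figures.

I = I₀·10^(L/10) = 10⁻¹² × 10^(121.0/10) = 10^(0.100).

1.26 W/m²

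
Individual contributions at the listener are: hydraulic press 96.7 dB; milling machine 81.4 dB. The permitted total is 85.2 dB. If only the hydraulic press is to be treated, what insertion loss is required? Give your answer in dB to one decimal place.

13.8 dB

Everything except the hydraulic press sums to 10^(81.4/10) = 1.380e+08 in linear terms, 81.40 dB.
The limit corresponds to 10^(85.2/10) = 3.311e+08; subtracting the fixed part leaves 1.931e+08 for the hydraulic press, i.e. 82.86 dB.
So the hydraulic press must be reduced from 96.7 to 82.86 dB: IL = 13.84 dB.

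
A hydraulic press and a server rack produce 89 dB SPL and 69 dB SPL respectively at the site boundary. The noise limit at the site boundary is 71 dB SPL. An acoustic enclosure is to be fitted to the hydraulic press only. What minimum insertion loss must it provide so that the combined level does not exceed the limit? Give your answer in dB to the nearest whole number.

22 dB

Everything except the hydraulic press sums to 10^(69/10) = 7.943e+06 in linear terms, 69.00 dB SPL.
The limit corresponds to 10^(71/10) = 1.259e+07; subtracting the fixed part leaves 4.646e+06 for the hydraulic press, i.e. 66.67 dB SPL.
So the hydraulic press must be reduced from 89 to 66.67 dB SPL: IL = 22.33 dB.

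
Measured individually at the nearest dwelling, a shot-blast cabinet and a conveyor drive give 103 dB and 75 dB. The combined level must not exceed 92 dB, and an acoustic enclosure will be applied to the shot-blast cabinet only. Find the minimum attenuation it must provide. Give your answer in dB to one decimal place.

Everything except the shot-blast cabinet sums to 10^(75/10) = 3.162e+07 in linear terms, 75.00 dB.
The limit corresponds to 10^(92/10) = 1.585e+09; subtracting the fixed part leaves 1.553e+09 for the shot-blast cabinet, i.e. 91.91 dB.
So the shot-blast cabinet must be reduced from 103 to 91.91 dB: IL = 11.09 dB.

11.1 dB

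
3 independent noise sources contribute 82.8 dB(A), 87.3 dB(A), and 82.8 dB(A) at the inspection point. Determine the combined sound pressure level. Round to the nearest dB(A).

90 dB(A)

Incoherent sources combine by intensity addition: L_total = 10·log₁₀(Σ 10^(L_i/10)).
Σ 10^(L/10) = 10^(82.8/10) + 10^(87.3/10) + 10^(82.8/10) = 9.181e+08.
L_total = 10·log₁₀(9.181e+08) = 89.63 dB(A).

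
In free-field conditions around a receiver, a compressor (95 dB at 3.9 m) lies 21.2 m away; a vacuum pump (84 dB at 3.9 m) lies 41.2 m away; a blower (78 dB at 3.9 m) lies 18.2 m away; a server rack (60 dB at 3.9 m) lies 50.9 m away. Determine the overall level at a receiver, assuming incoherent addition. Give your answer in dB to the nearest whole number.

80 dB

First find each source's level at the receiver (point-source: −20·log₁₀(r/r_ref)), then combine on an intensity basis.
compressor: 95 − 20·log₁₀(21.2/3.9) = 95 − 14.71 = 80.29 dB.
vacuum pump: 84 − 20·log₁₀(41.2/3.9) = 84 − 20.48 = 63.52 dB.
blower: 78 − 20·log₁₀(18.2/3.9) = 78 − 13.38 = 64.62 dB.
server rack: 60 − 20·log₁₀(50.9/3.9) = 60 − 22.31 = 37.69 dB.
Σ 10^(L/10) = 1.122e+08 → L_total = 10·log₁₀(1.122e+08) = 80.50 dB.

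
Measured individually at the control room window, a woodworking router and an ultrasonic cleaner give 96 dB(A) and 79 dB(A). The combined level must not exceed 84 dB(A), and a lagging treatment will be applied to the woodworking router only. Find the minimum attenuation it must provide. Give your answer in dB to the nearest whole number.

14 dB

Everything except the woodworking router sums to 10^(79/10) = 7.943e+07 in linear terms, 79.00 dB(A).
The limit corresponds to 10^(84/10) = 2.512e+08; subtracting the fixed part leaves 1.718e+08 for the woodworking router, i.e. 82.35 dB(A).
Required insertion loss = 96 − 82.35 = 13.65 dB.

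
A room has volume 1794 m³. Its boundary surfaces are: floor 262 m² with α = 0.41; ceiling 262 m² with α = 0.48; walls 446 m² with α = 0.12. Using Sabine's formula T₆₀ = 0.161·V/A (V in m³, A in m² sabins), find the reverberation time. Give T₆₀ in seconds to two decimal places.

1.01 s

Summing Sᵢαᵢ: 262·0.41 + 262·0.48 + 446·0.12 = 286.70 m².
T₆₀ = 0.161 × 1794 / 286.70 = 1.007 s.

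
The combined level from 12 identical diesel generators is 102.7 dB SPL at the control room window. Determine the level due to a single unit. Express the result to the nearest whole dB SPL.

92 dB SPL

12 equal contributions raise the level by 10·log₁₀ 12 = 10.792 dB, so each unit alone gives 102.7 − 10.792.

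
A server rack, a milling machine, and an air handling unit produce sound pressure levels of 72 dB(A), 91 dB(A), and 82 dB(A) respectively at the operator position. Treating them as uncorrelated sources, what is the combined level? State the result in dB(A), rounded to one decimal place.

91.6 dB(A)

For uncorrelated sources the intensities add, so convert each level to linear form, sum, and take 10·log₁₀ of the total.
Σ 10^(L/10) = 10^(72/10) + 10^(91/10) + 10^(82/10) = 1.433e+09.
L_total = 10·log₁₀(1.433e+09) = 91.56 dB(A).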